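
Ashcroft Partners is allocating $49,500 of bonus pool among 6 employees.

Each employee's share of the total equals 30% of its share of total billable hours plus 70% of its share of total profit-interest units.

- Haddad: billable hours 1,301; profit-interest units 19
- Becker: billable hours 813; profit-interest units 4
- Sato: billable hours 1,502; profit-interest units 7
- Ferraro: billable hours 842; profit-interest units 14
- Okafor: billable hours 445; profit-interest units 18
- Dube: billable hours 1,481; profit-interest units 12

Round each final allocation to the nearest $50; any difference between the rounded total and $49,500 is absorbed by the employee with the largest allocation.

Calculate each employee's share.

Totals — billable hours 6,384, profit-interest units 74.
Composite weights (30% billable hours + 70% profit-interest units): Haddad 0.2409; Becker 0.0760; Sato 0.1368; Ferraro 0.1720; Okafor 0.1912; Dube 0.1831.
Unrounded shares: Haddad 11,922.91; Becker 3,764.11; Sato 6,771.55; Ferraro 8,514.01; Okafor 9,463.51; Dube 9,063.91.
At nearest $50: Haddad $11,900; Becker $3,750; Sato $6,750; Ferraro $8,500; Okafor $9,450; Dube $9,050. Sum = $49,400.
Difference $49,500 − $49,400 = +$100 applied to largest allocation (Haddad): Haddad becomes $12,000.

Haddad: $12,000 | Becker: $3,750 | Sato: $6,750 | Ferraro: $8,500 | Okafor: $9,450 | Dube: $9,050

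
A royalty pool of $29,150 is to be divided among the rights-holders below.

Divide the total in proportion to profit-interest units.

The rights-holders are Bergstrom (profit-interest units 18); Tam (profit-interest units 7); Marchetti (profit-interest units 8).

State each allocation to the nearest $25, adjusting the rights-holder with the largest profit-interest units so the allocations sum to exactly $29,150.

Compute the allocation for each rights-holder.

Sum of profit-interest units: 18 + 7 + 8 = 33.
Proportional shares: Bergstrom 15,900.00; Tam 6,183.33; Marchetti 7,066.67.
After rounding ($25): Bergstrom $15,900; Tam $6,175; Marchetti $7,075. Sum = $29,150.
Sum already equals the total — no adjustment.

Bergstrom: $15,900 · Tam: $6,175 · Marchetti: $7,075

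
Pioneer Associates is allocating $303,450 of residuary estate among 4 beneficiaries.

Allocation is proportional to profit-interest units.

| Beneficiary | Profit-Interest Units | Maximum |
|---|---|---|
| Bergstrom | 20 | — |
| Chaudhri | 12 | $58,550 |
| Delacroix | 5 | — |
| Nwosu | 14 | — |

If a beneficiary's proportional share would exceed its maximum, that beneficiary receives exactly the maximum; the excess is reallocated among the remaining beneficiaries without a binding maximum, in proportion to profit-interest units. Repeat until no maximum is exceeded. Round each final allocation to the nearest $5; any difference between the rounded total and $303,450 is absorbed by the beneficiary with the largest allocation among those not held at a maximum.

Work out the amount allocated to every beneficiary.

Bergstrom: $125,590 · Chaudhri: $58,550 · Delacroix: $31,395 · Nwosu: $87,915

Total profit-interest units = 51.
Proportional shares (ignoring caps): Bergstrom 119,000.00; Chaudhri 71,400.00; Delacroix 29,750.00; Nwosu 83,300.00.
Held at cap: Chaudhri ($58,550); residual $244,900 reallocated over remaining profit-interest units 39.
Redistributed shares: Bergstrom 125,589.74 → $125,590; Delacroix 31,397.44 → $31,395; Nwosu 87,912.82 → $87,915.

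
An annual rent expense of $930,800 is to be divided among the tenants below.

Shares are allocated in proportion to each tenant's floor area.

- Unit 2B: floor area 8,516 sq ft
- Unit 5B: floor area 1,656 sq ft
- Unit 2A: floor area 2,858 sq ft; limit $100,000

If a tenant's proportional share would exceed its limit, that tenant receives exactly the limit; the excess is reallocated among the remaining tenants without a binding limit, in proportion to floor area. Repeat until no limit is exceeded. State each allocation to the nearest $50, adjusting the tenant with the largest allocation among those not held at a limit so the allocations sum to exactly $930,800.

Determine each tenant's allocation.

Sum of floor area: 13,030.
Pro-rata shares before constraints: Unit 2B 608,341.73; Unit 5B 118,296.61; Unit 2A 204,161.66.
Capped: Unit 2A ($100,000); residual $830,800 reallocated over remaining floor area 10,172.
Redistributed shares: Unit 2B 695,545.89 → $695,550; Unit 5B 135,254.11 → $135,250.

Unit 2B: $695,550; Unit 5B: $135,250; Unit 2A: $100,000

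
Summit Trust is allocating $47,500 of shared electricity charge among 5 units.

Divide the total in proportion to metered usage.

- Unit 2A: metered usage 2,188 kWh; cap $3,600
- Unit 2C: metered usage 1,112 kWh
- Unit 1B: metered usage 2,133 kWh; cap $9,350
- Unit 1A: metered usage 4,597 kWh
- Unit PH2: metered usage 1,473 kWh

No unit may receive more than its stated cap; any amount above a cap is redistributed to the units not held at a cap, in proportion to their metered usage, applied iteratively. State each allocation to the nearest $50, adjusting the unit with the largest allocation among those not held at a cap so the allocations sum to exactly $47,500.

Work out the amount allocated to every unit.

Unit 2A: $3,600 | Unit 2C: $5,350 | Unit 1B: $9,350 | Unit 1A: $22,100 | Unit PH2: $7,100

Metered usage total: 11,503.
Proportional shares (ignoring caps): Unit 2A 9,035.03; Unit 2C 4,591.85; Unit 1B 8,807.92; Unit 1A 18,982.66; Unit PH2 6,082.54.
Cap binds for Unit 2A ($3,600); remaining pool $43,900 reallocated over remaining metered usage 9,315.
Cap binds for Unit 1B ($9,350); remaining pool $34,550 reallocated over remaining metered usage 7,182.
Remaining shares: Unit 2C 5,349.43 → $5,350; Unit 1A 22,114.50 → $22,100; Unit PH2 7,086.07 → $7,100.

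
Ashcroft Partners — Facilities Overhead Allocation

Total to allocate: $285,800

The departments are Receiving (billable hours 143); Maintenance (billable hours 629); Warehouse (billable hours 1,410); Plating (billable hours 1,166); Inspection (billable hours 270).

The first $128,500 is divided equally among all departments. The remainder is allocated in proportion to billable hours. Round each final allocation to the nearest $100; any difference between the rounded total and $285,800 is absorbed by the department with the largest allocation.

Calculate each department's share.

Receiving: $31,900 · Maintenance: $53,000 · Warehouse: $87,100 · Plating: $76,400 · Inspection: $37,400

First tranche $128,500 split equally: $25,700 each.
Remainder $157,300 by billable hours (total 3,618): Receiving 6,217.22 → $6,200; Maintenance 27,347.07 → $27,300; Warehouse 61,302.65 → $61,300; Plating 50,694.25 → $50,700; Inspection 11,738.81 → $11,700.
Rounding difference +$100 on remainder applied to Warehouse.
Totals: Receiving $25,700 + $6,200 = $31,900; Maintenance $25,700 + $27,300 = $53,000; Warehouse $25,700 + $61,400 = $87,100; Plating $25,700 + $50,700 = $76,400; Inspection $25,700 + $11,700 = $37,400.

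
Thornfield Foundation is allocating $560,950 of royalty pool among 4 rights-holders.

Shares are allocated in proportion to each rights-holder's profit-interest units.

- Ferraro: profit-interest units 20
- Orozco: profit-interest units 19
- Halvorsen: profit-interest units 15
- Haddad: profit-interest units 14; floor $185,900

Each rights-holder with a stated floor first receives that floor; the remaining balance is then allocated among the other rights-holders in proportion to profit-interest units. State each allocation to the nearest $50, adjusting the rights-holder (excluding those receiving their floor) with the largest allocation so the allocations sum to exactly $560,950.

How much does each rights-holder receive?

Ferraro: $138,900; Orozco: $131,950; Halvorsen: $104,200; Haddad: $185,900

Guaranteed amounts: Haddad $185,900. Balance $375,050.
Balance split over remaining profit-interest units 54: Ferraro 138,907.41 → $138,900; Orozco 131,962.04 → $131,950; Halvorsen 104,180.56 → $104,200.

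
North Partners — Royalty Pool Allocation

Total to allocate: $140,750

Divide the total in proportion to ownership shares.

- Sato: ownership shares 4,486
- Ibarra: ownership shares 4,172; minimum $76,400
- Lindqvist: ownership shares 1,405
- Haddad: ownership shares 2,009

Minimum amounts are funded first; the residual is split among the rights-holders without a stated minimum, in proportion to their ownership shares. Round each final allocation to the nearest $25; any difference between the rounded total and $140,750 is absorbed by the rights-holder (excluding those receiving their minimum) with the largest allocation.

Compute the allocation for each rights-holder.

Fund the minimums — Ibarra $76,400. Balance $64,350.
Balance split over remaining ownership shares 7,900: Sato 36,541.03 → $36,550; Lindqvist 11,444.53 → $11,450; Haddad 16,364.45 → $16,375.
Rounding difference −$25 applied to Sato → $36,525.

Sato: $36,525 | Ibarra: $76,400 | Lindqvist: $11,450 | Haddad: $16,375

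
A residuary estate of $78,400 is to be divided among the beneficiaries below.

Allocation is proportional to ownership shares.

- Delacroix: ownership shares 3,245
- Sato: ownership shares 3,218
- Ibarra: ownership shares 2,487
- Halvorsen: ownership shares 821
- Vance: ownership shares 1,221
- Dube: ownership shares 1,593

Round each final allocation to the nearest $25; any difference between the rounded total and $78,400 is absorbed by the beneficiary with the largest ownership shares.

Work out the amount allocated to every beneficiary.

Delacroix: $20,200 | Sato: $20,050 | Ibarra: $15,500 | Halvorsen: $5,125 | Vance: $7,600 | Dube: $9,925

Sum of ownership shares: 3,245 + 3,218 + 2,487 + 821 + 1,221 + 1,593 = 12,585.
Unrounded shares: Delacroix 20,215.18; Sato 20,046.98; Ibarra 15,493.11; Halvorsen 5,114.53; Vance 7,606.39; Dube 9,923.81.
At nearest $25: Delacroix $20,225; Sato $20,050; Ibarra $15,500; Halvorsen $5,125; Vance $7,600; Dube $9,925. Sum = $78,425.
Difference $78,400 − $78,425 = −$25 applied to largest ownership shares (Delacroix): Delacroix becomes $20,200.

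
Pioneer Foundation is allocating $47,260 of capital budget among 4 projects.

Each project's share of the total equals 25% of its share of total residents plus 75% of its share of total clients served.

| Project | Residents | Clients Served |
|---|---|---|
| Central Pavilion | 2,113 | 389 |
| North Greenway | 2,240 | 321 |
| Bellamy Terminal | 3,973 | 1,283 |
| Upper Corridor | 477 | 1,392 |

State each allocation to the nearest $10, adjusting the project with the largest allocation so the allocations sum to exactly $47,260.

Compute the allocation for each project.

Central Pavilion: $6,910; North Greenway: $6,370; Bellamy Terminal: $18,760; Upper Corridor: $15,220

Totals — residents 8,803, clients served 3,385.
Composite weights (25% residents + 75% clients served): Central Pavilion 0.1462; North Greenway 0.1347; Bellamy Terminal 0.3971; Upper Corridor 0.3220.
Raw shares: Central Pavilion 6,909.27; North Greenway 6,367.68; Bellamy Terminal 18,766.93; Upper Corridor 15,216.11.
Rounded to nearest $10: Central Pavilion $6,910; North Greenway $6,370; Bellamy Terminal $18,770; Upper Corridor $15,220. Sum = $47,270.
Difference $47,260 − $47,270 = −$10 applied to largest allocation (Bellamy Terminal): Bellamy Terminal becomes $18,760.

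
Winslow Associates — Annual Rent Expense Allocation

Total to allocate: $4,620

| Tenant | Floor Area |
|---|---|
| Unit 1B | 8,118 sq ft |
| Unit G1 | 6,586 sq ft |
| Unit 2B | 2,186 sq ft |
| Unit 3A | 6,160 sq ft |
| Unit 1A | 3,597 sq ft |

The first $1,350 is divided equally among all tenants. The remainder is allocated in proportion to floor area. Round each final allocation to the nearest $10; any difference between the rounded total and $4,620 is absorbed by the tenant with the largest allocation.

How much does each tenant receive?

Unit 1B: $1,260 · Unit G1: $1,080 · Unit 2B: $540 · Unit 3A: $1,030 · Unit 1A: $710

First tranche $1,350 split equally: $270 each.
Remainder $3,270 by floor area (total 26,647): Unit 1B 996.20 → $1,000; Unit G1 808.20 → $810; Unit 2B 268.26 → $270; Unit 3A 755.93 → $760; Unit 1A 441.41 → $440.
Rounding difference −$10 on remainder applied to Unit 1B.
Totals: Unit 1B $270 + $990 = $1,260; Unit G1 $270 + $810 = $1,080; Unit 2B $270 + $270 = $540; Unit 3A $270 + $760 = $1,030; Unit 1A $270 + $440 = $710.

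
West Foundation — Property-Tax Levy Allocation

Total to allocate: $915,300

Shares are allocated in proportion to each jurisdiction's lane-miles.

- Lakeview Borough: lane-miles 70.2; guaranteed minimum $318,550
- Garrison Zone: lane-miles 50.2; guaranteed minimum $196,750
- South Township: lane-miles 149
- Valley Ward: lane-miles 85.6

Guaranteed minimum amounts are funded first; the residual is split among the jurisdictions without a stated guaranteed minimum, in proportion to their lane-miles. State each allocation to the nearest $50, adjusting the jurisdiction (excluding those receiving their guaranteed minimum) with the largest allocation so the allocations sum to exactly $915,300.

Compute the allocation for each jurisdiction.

Guaranteed amounts: Lakeview Borough $318,550; Garrison Zone $196,750. Remaining pool $400,000.
Remaining pool split over remaining lane-miles 234.6: South Township 254,049.45 → $254,050; Valley Ward 145,950.55 → $145,950.

Lakeview Borough: $318,550 | Garrison Zone: $196,750 | South Township: $254,050 | Valley Ward: $145,950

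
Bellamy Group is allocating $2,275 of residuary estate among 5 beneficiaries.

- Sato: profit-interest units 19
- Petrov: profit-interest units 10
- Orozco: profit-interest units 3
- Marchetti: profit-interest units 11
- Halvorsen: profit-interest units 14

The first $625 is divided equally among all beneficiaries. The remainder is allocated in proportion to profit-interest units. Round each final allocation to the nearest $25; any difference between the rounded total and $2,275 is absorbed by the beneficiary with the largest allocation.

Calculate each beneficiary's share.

First tranche $625 split equally: $125 each.
Remainder $1,650 by profit-interest units (total 57): Sato 550.00 → $550; Petrov 289.47 → $300; Orozco 86.84 → $75; Marchetti 318.42 → $325; Halvorsen 405.26 → $400.
Totals: Sato $125 + $550 = $675; Petrov $125 + $300 = $425; Orozco $125 + $75 = $200; Marchetti $125 + $325 = $450; Halvorsen $125 + $400 = $525.

Sato: $675; Petrov: $425; Orozco: $200; Marchetti: $450; Halvorsen: $525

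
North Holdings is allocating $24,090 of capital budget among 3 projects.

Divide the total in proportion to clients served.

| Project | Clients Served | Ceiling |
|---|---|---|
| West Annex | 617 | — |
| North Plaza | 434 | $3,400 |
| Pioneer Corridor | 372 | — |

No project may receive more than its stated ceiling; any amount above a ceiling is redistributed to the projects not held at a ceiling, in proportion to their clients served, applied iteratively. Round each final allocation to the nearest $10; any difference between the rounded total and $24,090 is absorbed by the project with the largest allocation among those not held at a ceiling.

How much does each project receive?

West Annex: $12,910; North Plaza: $3,400; Pioneer Corridor: $7,780

Sum of clients served: 1,423.
Unconstrained shares: West Annex 10,445.21; North Plaza 7,347.20; Pioneer Corridor 6,297.60.
Cap binds for North Plaza ($3,400); balance $20,690 reallocated over remaining clients served 989.
Remaining shares: West Annex 12,907.71 → $12,910; Pioneer Corridor 7,782.29 → $7,780.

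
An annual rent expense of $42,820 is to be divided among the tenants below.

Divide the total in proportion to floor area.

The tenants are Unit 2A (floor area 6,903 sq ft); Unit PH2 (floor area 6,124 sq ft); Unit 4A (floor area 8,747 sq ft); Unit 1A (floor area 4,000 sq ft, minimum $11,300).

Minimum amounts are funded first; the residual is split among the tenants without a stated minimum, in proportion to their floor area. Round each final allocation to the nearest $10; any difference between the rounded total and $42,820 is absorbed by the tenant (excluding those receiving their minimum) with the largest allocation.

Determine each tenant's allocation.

Minimums first: Unit 1A $11,300. Balance $31,520.
Balance split over remaining floor area 21,774: Unit 2A 9,992.77 → $9,990; Unit PH2 8,865.09 → $8,870; Unit 4A 12,662.14 → $12,660.

Unit 2A: $9,990 | Unit PH2: $8,870 | Unit 4A: $12,660 | Unit 1A: $11,300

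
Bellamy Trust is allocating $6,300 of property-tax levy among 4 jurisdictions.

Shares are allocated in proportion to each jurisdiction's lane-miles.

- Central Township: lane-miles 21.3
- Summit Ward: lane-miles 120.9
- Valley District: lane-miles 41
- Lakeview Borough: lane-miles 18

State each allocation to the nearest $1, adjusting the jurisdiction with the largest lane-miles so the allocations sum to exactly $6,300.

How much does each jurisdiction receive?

Central Township: $667 · Summit Ward: $3,785 · Valley District: $1,284 · Lakeview Borough: $564

Sum of lane-miles: 201.2.
Raw shares: Central Township 21.3/201.2 × $6,300 = 666.95; Summit Ward 120.9/201.2 × $6,300 = 3,785.64; Valley District 41/201.2 × $6,300 = 1,283.80; Lakeview Borough 18/201.2 × $6,300 = 563.62.
Rounded to nearest $1: Central Township $667; Summit Ward $3,786; Valley District $1,284; Lakeview Borough $564. Sum = $6,301.
Difference $6,300 − $6,301 = −$1 applied to largest lane-miles (Summit Ward): Summit Ward becomes $3,785.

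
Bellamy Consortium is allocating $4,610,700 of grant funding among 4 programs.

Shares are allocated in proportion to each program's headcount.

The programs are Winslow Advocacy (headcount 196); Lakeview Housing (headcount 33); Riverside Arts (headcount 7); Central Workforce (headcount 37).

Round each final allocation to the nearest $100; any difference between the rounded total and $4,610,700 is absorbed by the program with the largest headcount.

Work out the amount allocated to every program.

Winslow Advocacy: $3,310,300 | Lakeview Housing: $557,300 | Riverside Arts: $118,200 | Central Workforce: $624,900

Total headcount = 273.
Raw shares: Winslow Advocacy 196/273 × $4,610,700 = 3,310,246.15; Lakeview Housing 33/273 × $4,610,700 = 557,337.36; Riverside Arts 7/273 × $4,610,700 = 118,223.08; Central Workforce 37/273 × $4,610,700 = 624,893.41.
Rounded to nearest $100: Winslow Advocacy $3,310,200; Lakeview Housing $557,300; Riverside Arts $118,200; Central Workforce $624,900. Sum = $4,610,600.
Difference $4,610,700 − $4,610,600 = +$100 applied to largest headcount (Winslow Advocacy): Winslow Advocacy becomes $3,310,300.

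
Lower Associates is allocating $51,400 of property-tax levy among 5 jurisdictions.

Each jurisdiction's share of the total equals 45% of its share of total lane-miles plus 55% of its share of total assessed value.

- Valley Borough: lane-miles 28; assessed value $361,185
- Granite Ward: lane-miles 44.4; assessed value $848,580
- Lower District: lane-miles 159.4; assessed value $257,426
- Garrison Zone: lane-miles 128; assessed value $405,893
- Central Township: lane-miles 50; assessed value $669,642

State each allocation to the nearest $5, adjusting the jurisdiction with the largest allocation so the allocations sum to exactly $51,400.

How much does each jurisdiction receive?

Valley Borough: $5,595 | Granite Ward: $11,945 | Lower District: $11,860 | Garrison Zone: $11,735 | Central Township: $10,265

Lane-miles total 409.8; assessed value total 2,542,726.
Composite weights (45% lane-miles + 55% assessed value): Valley Borough 0.1089; Granite Ward 0.2323; Lower District 0.2307; Garrison Zone 0.2284; Central Township 0.1998.
Pro-rata amounts: Valley Borough 5,596.03; Granite Ward 11,940.54; Lower District 11,858.94; Garrison Zone 11,737.31; Central Township 10,267.18.
After rounding ($5): Valley Borough $5,595; Granite Ward $11,940; Lower District $11,860; Garrison Zone $11,735; Central Township $10,265. Sum = $51,395.
Difference $51,400 − $51,395 = +$5 applied to largest allocation (Granite Ward): Granite Ward becomes $11,945.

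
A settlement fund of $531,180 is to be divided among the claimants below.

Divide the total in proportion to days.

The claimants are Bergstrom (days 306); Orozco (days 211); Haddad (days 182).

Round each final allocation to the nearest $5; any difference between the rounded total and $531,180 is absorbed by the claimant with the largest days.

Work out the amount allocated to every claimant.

Total days = 306 + 211 + 182 = 699.
Proportional shares: Bergstrom 232,533.73; Orozco 160,341.89; Haddad 138,304.38.
After rounding ($5): Bergstrom $232,535; Orozco $160,340; Haddad $138,305. Sum = $531,180.
Rounded total matches; no reconciliation needed.

Bergstrom: $232,535 | Orozco: $160,340 | Haddad: $138,305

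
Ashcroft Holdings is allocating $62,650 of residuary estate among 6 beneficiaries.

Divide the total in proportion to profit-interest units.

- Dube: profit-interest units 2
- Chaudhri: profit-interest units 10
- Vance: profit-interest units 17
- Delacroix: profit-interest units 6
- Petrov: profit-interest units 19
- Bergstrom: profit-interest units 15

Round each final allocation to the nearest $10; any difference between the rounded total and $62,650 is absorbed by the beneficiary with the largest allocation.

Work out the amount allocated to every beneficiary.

Dube: $1,820 · Chaudhri: $9,080 · Vance: $15,440 · Delacroix: $5,450 · Petrov: $17,240 · Bergstrom: $13,620

Profit-interest units total: 69.
Unrounded shares: Dube 2/69 × $62,650 = 1,815.94; Chaudhri 10/69 × $62,650 = 9,079.71; Vance 17/69 × $62,650 = 15,435.51; Delacroix 6/69 × $62,650 = 5,447.83; Petrov 19/69 × $62,650 = 17,251.45; Bergstrom 15/69 × $62,650 = 13,619.57.
Rounded to nearest $10: Dube $1,820; Chaudhri $9,080; Vance $15,440; Delacroix $5,450; Petrov $17,250; Bergstrom $13,620. Sum = $62,660.
Difference $62,650 − $62,660 = −$10 applied to largest allocation (Petrov): Petrov becomes $17,240.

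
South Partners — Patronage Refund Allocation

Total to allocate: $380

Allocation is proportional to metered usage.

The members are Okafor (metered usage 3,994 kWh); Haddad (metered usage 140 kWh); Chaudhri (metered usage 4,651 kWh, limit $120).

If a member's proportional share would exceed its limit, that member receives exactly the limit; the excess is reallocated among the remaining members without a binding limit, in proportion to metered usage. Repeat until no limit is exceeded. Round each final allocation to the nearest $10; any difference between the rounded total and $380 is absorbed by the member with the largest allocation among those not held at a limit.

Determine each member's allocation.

Okafor: $250 · Haddad: $10 · Chaudhri: $120

Total metered usage = 8,785.
Pro-rata shares before constraints: Okafor 172.76; Haddad 6.06; Chaudhri 201.18.
Cap binds for Chaudhri ($120); balance $260 reallocated over remaining metered usage 4,134.
Remaining shares: Okafor 251.19 → $250; Haddad 8.81 → $10.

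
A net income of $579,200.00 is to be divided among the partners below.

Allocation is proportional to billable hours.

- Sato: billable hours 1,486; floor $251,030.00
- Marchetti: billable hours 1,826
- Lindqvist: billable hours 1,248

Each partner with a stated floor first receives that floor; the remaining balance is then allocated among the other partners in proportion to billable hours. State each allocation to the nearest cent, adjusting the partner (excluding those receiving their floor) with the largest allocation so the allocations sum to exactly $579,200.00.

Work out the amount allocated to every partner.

Sato: $251,030.00 · Marchetti: $194,937.68 · Lindqvist: $133,232.32

Fund the minimums — Sato $251,030.00. Balance $328,170.00.
Balance split over remaining billable hours 3,074: Marchetti 194,937.6773 → $194,937.68; Lindqvist 133,232.3227 → $133,232.32.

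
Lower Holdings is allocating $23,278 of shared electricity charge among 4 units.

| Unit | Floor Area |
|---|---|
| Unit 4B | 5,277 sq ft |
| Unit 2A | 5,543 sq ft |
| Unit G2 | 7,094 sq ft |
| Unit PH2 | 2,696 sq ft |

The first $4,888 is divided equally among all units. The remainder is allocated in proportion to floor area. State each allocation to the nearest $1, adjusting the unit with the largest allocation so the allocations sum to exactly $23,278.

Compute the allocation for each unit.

$4,888 shared equally gives $1,222 per unit.
Remainder $18,390 by floor area (total 20,610): Unit 4B 4,708.59 → $4,709; Unit 2A 4,945.94 → $4,946; Unit G2 6,329.87 → $6,330; Unit PH2 2,405.60 → $2,406.
Rounding difference −$1 on remainder applied to Unit G2.
Totals: Unit 4B $1,222 + $4,709 = $5,931; Unit 2A $1,222 + $4,946 = $6,168; Unit G2 $1,222 + $6,329 = $7,551; Unit PH2 $1,222 + $2,406 = $3,628.

Unit 4B: $5,931 · Unit 2A: $6,168 · Unit G2: $7,551 · Unit PH2: $3,628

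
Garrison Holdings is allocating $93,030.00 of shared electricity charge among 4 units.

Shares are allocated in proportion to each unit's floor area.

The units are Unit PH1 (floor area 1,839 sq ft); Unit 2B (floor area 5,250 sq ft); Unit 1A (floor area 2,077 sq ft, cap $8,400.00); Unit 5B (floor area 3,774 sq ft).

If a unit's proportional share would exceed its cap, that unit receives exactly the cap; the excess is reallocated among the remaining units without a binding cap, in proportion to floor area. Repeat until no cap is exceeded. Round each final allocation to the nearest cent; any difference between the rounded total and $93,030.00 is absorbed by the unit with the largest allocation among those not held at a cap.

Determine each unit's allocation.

Combined floor area = 12,940.
Proportional shares (ignoring caps): Unit PH1 13,221.1878; Unit 2B 37,744.0108; Unit 1A 14,932.2496; Unit 5B 27,132.5518.
Capped: Unit 1A ($8,400.00); remaining pool $84,630.00 reallocated over remaining floor area 10,863.
Redistributed shares: Unit PH1 14,327.0340 → $14,327.03; Unit 2B 40,900.9942 → $40,900.99; Unit 5B 29,401.9718 → $29,401.97.
Rounding difference +$0.01 applied to Unit 2B → $40,901.00.

Unit PH1: $14,327.03 | Unit 2B: $40,901.00 | Unit 1A: $8,400.00 | Unit 5B: $29,401.97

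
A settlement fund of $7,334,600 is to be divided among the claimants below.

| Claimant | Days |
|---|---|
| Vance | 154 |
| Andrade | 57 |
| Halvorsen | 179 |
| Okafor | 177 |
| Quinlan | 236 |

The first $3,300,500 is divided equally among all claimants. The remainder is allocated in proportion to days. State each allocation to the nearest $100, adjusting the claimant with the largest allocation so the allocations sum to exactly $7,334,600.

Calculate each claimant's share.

Equal tier: $3,300,500 ÷ 5 = $660,100 apiece.
Remainder $4,034,100 by days (total 803): Vance 773,663.01 → $773,700; Andrade 286,355.79 → $286,400; Halvorsen 899,257.66 → $899,300; Okafor 889,210.09 → $889,200; Quinlan 1,185,613.45 → $1,185,600.
Rounding difference −$100 on remainder applied to Quinlan.
Totals: Vance $660,100 + $773,700 = $1,433,800; Andrade $660,100 + $286,400 = $946,500; Halvorsen $660,100 + $899,300 = $1,559,400; Okafor $660,100 + $889,200 = $1,549,300; Quinlan $660,100 + $1,185,500 = $1,845,600.

Vance: $1,433,800 | Andrade: $946,500 | Halvorsen: $1,559,400 | Okafor: $1,549,300 | Quinlan: $1,845,600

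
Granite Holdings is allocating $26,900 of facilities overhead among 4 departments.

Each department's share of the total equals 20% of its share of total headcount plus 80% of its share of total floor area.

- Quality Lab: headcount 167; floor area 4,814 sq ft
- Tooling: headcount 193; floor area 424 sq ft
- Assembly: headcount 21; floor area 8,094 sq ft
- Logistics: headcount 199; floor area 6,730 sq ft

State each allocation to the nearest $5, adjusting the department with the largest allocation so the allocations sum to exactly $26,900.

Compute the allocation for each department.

Quality Lab: $6,715 | Tooling: $2,245 | Assembly: $8,875 | Logistics: $9,065

Headcount total 580; floor area total 20,062.
Composite weights (20% headcount + 80% floor area): Quality Lab 0.2496; Tooling 0.0835; Assembly 0.3300; Logistics 0.3370.
Pro-rata amounts: Quality Lab 6,712.93; Tooling 2,245.06; Assembly 8,877.02; Logistics 9,065.00.
At nearest $5: Quality Lab $6,715; Tooling $2,245; Assembly $8,875; Logistics $9,065. Sum = $26,900.
No rounding difference to absorb.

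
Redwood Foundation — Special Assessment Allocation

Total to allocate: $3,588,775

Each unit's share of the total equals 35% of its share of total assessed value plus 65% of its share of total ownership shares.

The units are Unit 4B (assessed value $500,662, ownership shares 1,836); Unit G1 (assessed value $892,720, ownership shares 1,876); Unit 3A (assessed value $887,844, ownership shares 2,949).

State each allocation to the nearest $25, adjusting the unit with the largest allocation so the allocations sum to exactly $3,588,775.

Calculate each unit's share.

Totals — assessed value 2,281,226, ownership shares 6,661.
Composite weights (35% assessed value + 65% ownership shares): Unit 4B 0.2560; Unit G1 0.3200; Unit 3A 0.4240.
Proportional shares: Unit 4B 918,643.83; Unit G1 1,148,523.94; Unit 3A 1,521,607.23.
After rounding ($25): Unit 4B $918,650; Unit G1 $1,148,525; Unit 3A $1,521,600. Sum = $3,588,775.
Rounded total matches; no reconciliation needed.

Unit 4B: $918,650 | Unit G1: $1,148,525 | Unit 3A: $1,521,600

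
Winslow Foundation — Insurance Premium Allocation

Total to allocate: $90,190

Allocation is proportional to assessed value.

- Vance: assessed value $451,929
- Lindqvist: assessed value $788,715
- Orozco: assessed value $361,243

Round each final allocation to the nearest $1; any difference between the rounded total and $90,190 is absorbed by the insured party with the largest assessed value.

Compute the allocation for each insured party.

Combined assessed value = 1,601,887.
Pro-rata amounts: Vance 451,929/1,601,887 × $90,190 = 25,444.66; Lindqvist 788,715/1,601,887 × $90,190 = 44,406.51; Orozco 361,243/1,601,887 × $90,190 = 20,338.83.
Rounded to nearest $1: Vance $25,445; Lindqvist $44,407; Orozco $20,339. Sum = $90,191.
Difference $90,190 − $90,191 = −$1 applied to largest assessed value (Lindqvist): Lindqvist becomes $44,406.

Vance: $25,445; Lindqvist: $44,406; Orozco: $20,339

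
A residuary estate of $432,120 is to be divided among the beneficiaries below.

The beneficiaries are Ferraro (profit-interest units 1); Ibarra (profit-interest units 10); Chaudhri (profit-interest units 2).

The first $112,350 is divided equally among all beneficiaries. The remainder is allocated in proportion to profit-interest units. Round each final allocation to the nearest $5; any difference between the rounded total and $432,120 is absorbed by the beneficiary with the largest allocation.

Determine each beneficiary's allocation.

Ferraro: $62,050; Ibarra: $283,425; Chaudhri: $86,645

$112,350 shared equally gives $37,450 per beneficiary.
Remainder $319,770 by profit-interest units (total 13): Ferraro 24,597.69 → $24,600; Ibarra 245,976.92 → $245,975; Chaudhri 49,195.38 → $49,195.
Totals: Ferraro $37,450 + $24,600 = $62,050; Ibarra $37,450 + $245,975 = $283,425; Chaudhri $37,450 + $49,195 = $86,645.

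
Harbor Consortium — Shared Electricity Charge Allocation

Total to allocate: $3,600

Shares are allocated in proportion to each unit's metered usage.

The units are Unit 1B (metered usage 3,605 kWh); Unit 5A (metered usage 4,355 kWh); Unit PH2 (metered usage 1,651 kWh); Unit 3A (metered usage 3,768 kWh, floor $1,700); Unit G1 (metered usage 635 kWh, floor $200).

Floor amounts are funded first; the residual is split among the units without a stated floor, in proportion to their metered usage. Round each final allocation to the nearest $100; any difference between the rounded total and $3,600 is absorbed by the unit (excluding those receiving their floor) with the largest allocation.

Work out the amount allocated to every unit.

Unit 1B: $600 · Unit 5A: $800 · Unit PH2: $300 · Unit 3A: $1,700 · Unit G1: $200

Guaranteed amounts: Unit 3A $1,700; Unit G1 $200. Residual $1,700.
Residual split over remaining metered usage 9,611: Unit 1B 637.65 → $600; Unit 5A 770.32 → $800; Unit PH2 292.03 → $300.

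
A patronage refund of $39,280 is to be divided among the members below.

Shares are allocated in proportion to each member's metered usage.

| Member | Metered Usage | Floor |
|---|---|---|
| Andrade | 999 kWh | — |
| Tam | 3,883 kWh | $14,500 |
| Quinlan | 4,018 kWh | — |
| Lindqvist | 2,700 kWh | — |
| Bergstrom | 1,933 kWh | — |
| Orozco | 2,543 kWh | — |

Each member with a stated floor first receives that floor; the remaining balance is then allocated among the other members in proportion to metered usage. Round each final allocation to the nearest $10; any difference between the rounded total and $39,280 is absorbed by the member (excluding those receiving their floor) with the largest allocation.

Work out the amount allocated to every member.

Andrade: $2,030 | Tam: $14,500 | Quinlan: $8,160 | Lindqvist: $5,490 | Bergstrom: $3,930 | Orozco: $5,170

Minimums first: Tam $14,500. Balance $24,780.
Balance split over remaining metered usage 12,193: Andrade 2,030.28 → $2,030; Quinlan 8,165.84 → $8,170; Lindqvist 5,487.25 → $5,490; Bergstrom 3,928.46 → $3,930; Orozco 5,168.17 → $5,170.
Rounding difference −$10 applied to Quinlan → $8,160.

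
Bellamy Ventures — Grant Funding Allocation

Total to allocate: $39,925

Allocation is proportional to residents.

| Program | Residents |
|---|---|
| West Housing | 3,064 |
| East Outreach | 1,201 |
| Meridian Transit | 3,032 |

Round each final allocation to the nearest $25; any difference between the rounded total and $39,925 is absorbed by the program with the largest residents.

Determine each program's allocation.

West Housing: $16,750; East Outreach: $6,575; Meridian Transit: $16,600

Combined residents = 3,064 + 1,201 + 3,032 = 7,297.
Unrounded shares: West Housing 16,764.45; East Outreach 6,571.18; Meridian Transit 16,589.37.
After rounding ($25): West Housing $16,775; East Outreach $6,575; Meridian Transit $16,600. Sum = $39,950.
Difference $39,925 − $39,950 = −$25 applied to largest residents (West Housing): West Housing becomes $16,750.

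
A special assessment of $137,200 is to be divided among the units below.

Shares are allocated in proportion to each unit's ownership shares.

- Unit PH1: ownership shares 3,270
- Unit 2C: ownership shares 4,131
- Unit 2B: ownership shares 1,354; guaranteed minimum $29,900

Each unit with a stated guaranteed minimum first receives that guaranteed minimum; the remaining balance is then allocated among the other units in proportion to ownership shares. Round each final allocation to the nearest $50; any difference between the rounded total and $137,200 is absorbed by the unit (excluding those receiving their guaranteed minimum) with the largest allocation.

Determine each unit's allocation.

Fund the minimums — Unit 2B $29,900. Remaining pool $107,300.
Remaining pool split over remaining ownership shares 7,401: Unit PH1 47,408.59 → $47,400; Unit 2C 59,891.41 → $59,900.

Unit PH1: $47,400 · Unit 2C: $59,900 · Unit 2B: $29,900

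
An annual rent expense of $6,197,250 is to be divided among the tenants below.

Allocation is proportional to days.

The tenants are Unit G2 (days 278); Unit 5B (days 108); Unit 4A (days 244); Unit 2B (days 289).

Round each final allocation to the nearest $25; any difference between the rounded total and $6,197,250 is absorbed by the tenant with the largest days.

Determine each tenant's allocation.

Total days = 278 + 108 + 244 + 289 = 919.
Raw shares: Unit G2 1,874,684.98; Unit 5B 728,294.89; Unit 4A 1,645,406.96; Unit 2B 1,948,863.17.
Rounded to nearest $25: Unit G2 $1,874,675; Unit 5B $728,300; Unit 4A $1,645,400; Unit 2B $1,948,875. Sum = $6,197,250.
Rounded total matches; no reconciliation needed.

Unit G2: $1,874,675 | Unit 5B: $728,300 | Unit 4A: $1,645,400 | Unit 2B: $1,948,875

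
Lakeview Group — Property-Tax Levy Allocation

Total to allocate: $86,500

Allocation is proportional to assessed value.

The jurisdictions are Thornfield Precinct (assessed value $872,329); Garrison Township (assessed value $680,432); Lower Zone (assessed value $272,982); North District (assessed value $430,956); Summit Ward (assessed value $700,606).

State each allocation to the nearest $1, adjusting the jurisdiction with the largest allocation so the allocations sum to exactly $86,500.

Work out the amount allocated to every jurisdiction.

Thornfield Precinct: $25,516; Garrison Township: $19,902; Lower Zone: $7,985; North District: $12,605; Summit Ward: $20,492

Total assessed value = 2,957,305.
Proportional shares: Thornfield Precinct 872,329/2,957,305 × $86,500 = 25,515.28; Garrison Township 680,432/2,957,305 × $86,500 = 19,902.37; Lower Zone 272,982/2,957,305 × $86,500 = 7,984.62; North District 430,956/2,957,305 × $86,500 = 12,605.29; Summit Ward 700,606/2,957,305 × $86,500 = 20,492.45.
At nearest $1: Thornfield Precinct $25,515; Garrison Township $19,902; Lower Zone $7,985; North District $12,605; Summit Ward $20,492. Sum = $86,499.
Difference $86,500 − $86,499 = +$1 applied to largest allocation (Thornfield Precinct): Thornfield Precinct becomes $25,516.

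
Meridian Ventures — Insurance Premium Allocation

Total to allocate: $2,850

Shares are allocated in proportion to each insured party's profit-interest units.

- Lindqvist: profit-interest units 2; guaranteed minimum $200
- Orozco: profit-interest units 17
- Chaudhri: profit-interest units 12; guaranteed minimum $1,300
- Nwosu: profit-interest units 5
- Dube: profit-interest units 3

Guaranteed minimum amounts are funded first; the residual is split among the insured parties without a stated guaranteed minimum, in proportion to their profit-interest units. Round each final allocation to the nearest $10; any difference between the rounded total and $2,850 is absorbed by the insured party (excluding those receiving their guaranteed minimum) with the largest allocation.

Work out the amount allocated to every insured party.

Lindqvist: $200; Orozco: $920; Chaudhri: $1,300; Nwosu: $270; Dube: $160

Fund the minimums — Lindqvist $200; Chaudhri $1,300. Remaining pool $1,350.
Remaining pool split over remaining profit-interest units 25: Orozco 918.00 → $920; Nwosu 270.00 → $270; Dube 162.00 → $160.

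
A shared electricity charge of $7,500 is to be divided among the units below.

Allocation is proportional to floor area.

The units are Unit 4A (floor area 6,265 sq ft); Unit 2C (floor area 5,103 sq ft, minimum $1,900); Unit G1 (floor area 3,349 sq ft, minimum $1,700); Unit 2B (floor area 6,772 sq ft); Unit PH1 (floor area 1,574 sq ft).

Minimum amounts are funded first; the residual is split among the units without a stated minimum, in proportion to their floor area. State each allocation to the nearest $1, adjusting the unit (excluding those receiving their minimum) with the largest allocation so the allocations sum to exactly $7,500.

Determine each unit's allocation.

Unit 4A: $1,672 · Unit 2C: $1,900 · Unit G1: $1,700 · Unit 2B: $1,808 · Unit PH1: $420

Guaranteed amounts: Unit 2C $1,900; Unit G1 $1,700. Remaining pool $3,900.
Remaining pool split over remaining floor area 14,611: Unit 4A 1,672.27 → $1,672; Unit 2B 1,807.60 → $1,808; Unit PH1 420.14 → $420.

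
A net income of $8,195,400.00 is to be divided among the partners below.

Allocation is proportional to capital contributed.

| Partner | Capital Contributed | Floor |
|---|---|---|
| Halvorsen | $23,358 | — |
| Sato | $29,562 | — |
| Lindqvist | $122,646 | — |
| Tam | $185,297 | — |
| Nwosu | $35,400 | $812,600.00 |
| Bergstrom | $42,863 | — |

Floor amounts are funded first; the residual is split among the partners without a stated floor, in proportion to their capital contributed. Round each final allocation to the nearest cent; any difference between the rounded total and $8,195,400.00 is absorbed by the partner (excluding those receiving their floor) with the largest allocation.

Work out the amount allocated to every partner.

Halvorsen: $427,139.80 · Sato: $540,590.24 · Lindqvist: $2,242,785.67 · Tam: $3,388,463.19 · Nwosu: $812,600.00 · Bergstrom: $783,821.10

Minimums first: Nwosu $812,600.00. Remaining pool $7,382,800.00.
Remaining pool split over remaining capital contributed 403,726: Halvorsen 427,139.7988 → $427,139.80; Sato 540,590.2360 → $540,590.24; Lindqvist 2,242,785.6735 → $2,242,785.67; Tam 3,388,463.1943 → $3,388,463.19; Bergstrom 783,821.0975 → $783,821.10.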